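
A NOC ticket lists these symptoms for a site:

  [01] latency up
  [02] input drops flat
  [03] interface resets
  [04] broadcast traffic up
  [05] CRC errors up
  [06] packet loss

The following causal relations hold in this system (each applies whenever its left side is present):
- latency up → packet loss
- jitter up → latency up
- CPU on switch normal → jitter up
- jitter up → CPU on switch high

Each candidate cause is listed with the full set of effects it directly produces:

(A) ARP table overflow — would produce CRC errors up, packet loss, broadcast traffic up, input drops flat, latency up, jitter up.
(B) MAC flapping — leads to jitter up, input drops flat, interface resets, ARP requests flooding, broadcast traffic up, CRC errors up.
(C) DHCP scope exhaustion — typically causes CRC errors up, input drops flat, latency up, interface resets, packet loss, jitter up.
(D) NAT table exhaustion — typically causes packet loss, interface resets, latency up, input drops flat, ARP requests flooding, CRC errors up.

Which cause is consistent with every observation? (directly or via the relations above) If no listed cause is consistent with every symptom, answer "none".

For each candidate, compare predicted effects to what was observed:
(A) ARP table overflow — does not account for interface resets
(B) MAC flapping — latency up match (through jitter up → latency up); input drops flat match; interface resets match; broadcast traffic up match; CRC errors up match; packet loss match (through jitter up → latency up → packet loss)
(C) DHCP scope exhaustion — latency up match; input drops flat match; interface resets match; broadcast traffic up miss; CRC errors up match; packet loss match
(D) NAT table exhaustion — does not account for broadcast traffic up
(B) alone accounts for all the evidence.

B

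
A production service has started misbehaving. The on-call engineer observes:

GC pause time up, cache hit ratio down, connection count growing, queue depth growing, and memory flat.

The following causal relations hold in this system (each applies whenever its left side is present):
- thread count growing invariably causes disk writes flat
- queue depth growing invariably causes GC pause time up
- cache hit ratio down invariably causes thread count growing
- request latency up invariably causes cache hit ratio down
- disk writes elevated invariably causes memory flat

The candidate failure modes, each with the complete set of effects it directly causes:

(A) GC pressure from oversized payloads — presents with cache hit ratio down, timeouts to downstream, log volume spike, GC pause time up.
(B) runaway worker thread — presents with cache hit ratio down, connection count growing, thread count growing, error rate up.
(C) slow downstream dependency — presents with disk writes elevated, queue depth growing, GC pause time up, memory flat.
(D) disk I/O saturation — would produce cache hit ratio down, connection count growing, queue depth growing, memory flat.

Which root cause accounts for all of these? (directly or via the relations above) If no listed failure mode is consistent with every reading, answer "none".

D

Per-candidate check:
(A) GC pressure from oversized payloads — GC pause time up match; cache hit ratio down match; connection count growing miss; queue depth growing miss; memory flat miss
(B) runaway worker thread — does not account for GC pause time up, queue depth growing, memory flat
(C) slow downstream dependency — GC pause time up match; cache hit ratio down miss; connection count growing miss; queue depth growing match; memory flat match
(D) disk I/O saturation — GC pause time up match (via queue depth growing → GC pause time up); cache hit ratio down match; connection count growing match; queue depth growing match; memory flat match
(D) alone accounts for all the evidence.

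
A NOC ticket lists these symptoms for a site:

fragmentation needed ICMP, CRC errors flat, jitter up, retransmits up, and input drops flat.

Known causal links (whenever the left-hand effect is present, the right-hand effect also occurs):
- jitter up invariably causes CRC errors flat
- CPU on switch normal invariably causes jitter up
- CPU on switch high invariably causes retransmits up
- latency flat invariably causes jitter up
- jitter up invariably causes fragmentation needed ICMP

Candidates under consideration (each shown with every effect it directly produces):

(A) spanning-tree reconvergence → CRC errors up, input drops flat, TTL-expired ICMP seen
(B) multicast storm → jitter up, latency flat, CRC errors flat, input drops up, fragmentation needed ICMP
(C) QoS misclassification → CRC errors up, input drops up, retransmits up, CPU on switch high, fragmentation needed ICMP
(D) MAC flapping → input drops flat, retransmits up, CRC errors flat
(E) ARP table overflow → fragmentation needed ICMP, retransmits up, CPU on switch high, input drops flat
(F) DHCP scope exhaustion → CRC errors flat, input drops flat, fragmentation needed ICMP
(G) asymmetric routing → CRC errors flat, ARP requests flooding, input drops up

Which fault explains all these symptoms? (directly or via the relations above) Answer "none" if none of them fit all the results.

Testing each hypothesis:
(A) spanning-tree reconvergence — fails on fragmentation needed ICMP, CRC errors flat, jitter up, retransmits up (predicts CRC errors up, not CRC errors flat)
(B) multicast storm — fragmentation needed ICMP ✓; CRC errors flat ✓; jitter up ✓; retransmits up ✗; input drops flat ✗
(C) QoS misclassification — fragmentation needed ICMP ✓; CRC errors flat ✗; jitter up ✗; retransmits up ✓; input drops flat ✗
(D) MAC flapping — fragmentation needed ICMP ✗; CRC errors flat ✓; jitter up ✗; retransmits up ✓; input drops flat ✓
(E) ARP table overflow — fragmentation needed ICMP ✓; CRC errors flat ✗; jitter up ✗; retransmits up ✓; input drops flat ✓
(F) DHCP scope exhaustion — fragmentation needed ICMP ✓; CRC errors flat ✓; jitter up ✗; retransmits up ✗; input drops flat ✓
(G) asymmetric routing — fragmentation needed ICMP ✗; CRC errors flat ✓; jitter up ✗; retransmits up ✗; input drops flat ✗
Every candidate fails on at least one observation.

none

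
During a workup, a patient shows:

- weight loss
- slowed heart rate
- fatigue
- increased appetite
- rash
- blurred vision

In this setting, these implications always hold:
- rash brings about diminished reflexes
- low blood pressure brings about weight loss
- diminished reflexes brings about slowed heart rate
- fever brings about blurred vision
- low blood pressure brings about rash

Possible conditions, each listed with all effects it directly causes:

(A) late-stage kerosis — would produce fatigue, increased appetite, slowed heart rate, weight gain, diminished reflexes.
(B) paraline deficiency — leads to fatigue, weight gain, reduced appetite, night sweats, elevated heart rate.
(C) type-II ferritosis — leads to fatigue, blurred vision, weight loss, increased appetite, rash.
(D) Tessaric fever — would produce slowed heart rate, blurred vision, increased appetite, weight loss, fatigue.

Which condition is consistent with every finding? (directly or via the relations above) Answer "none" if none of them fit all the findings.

C

For each candidate, compare predicted effects to what was observed:
(A) late-stage kerosis — weight loss -; slowed heart rate +; fatigue +; increased appetite +; rash -; blurred vision -
(B) paraline deficiency — fails on weight loss, slowed heart rate, increased appetite, rash, blurred vision (predicts weight gain, not weight loss; predicts elevated heart rate, not slowed heart rate; predicts reduced appetite, not increased appetite)
(C) type-II ferritosis — accounts for every observation (slowed heart rate by rash → diminished reflexes → slowed heart rate)
(D) Tessaric fever — does not account for rash
Only (C) is consistent with every observation.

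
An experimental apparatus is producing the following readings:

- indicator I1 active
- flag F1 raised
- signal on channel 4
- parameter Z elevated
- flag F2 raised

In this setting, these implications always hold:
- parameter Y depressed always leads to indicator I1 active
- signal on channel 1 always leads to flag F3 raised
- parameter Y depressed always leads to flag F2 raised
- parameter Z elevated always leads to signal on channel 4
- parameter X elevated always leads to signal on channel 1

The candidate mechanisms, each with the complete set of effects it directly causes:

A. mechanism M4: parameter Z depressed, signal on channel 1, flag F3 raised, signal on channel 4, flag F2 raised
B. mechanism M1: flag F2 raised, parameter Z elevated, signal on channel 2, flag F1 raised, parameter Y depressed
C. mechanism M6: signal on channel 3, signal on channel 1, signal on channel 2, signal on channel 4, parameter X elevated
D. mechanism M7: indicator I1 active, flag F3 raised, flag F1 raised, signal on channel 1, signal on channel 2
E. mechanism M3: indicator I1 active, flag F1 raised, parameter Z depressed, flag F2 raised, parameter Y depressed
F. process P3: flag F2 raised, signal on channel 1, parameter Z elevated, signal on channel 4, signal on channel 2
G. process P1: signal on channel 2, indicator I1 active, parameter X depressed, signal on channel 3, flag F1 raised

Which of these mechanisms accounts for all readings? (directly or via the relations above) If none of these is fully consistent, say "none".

B

Checking each candidate against the observations:
(A) mechanism M4 — indicator I1 active miss; flag F1 raised miss; signal on channel 4 match; parameter Z elevated miss; flag F2 raised match
(B) mechanism M1 — indicator I1 active match (via parameter Y depressed → indicator I1 active); flag F1 raised match; signal on channel 4 match (via parameter Z elevated → signal on channel 4); parameter Z elevated match; flag F2 raised match
(C) mechanism M6 — indicator I1 active miss; flag F1 raised miss; signal on channel 4 match; parameter Z elevated miss; flag F2 raised miss
(D) mechanism M7 — indicator I1 active match; flag F1 raised match; signal on channel 4 miss; parameter Z elevated miss; flag F2 raised miss
(E) mechanism M3 — fails on signal on channel 4, parameter Z elevated (predicts parameter Z depressed, not parameter Z elevated)
(F) process P3 — indicator I1 active miss; flag F1 raised miss; signal on channel 4 match; parameter Z elevated match; flag F2 raised match
(G) process P1 — does not account for signal on channel 4, parameter Z elevated, flag F2 raised
(B) is the only candidate with no mismatches.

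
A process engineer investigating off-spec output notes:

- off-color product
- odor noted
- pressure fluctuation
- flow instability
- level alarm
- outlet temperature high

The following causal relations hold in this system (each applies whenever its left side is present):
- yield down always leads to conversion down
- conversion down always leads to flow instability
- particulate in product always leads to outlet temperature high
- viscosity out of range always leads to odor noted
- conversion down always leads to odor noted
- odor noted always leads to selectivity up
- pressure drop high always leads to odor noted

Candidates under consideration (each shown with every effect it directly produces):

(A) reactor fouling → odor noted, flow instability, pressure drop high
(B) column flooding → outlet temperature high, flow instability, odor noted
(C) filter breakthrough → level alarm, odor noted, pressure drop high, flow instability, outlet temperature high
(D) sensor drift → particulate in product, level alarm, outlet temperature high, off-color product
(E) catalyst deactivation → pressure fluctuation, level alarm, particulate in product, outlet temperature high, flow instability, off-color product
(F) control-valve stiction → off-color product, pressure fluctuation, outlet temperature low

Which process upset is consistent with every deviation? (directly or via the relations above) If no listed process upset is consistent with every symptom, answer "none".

Per-candidate check:
(A) reactor fouling — off-color product miss; odor noted match; pressure fluctuation miss; flow instability match; level alarm miss; outlet temperature high miss
(B) column flooding — does not account for off-color product, pressure fluctuation, level alarm
(C) filter breakthrough — off-color product miss; odor noted match; pressure fluctuation miss; flow instability match; level alarm match; outlet temperature high match
(D) sensor drift — off-color product match; odor noted miss; pressure fluctuation miss; flow instability miss; level alarm match; outlet temperature high match
(E) catalyst deactivation — off-color product match; odor noted miss; pressure fluctuation match; flow instability match; level alarm match; outlet temperature high match
(F) control-valve stiction — fails on odor noted, flow instability, level alarm, outlet temperature high (predicts outlet temperature low, not outlet temperature high)
No candidate is consistent with all observations.

none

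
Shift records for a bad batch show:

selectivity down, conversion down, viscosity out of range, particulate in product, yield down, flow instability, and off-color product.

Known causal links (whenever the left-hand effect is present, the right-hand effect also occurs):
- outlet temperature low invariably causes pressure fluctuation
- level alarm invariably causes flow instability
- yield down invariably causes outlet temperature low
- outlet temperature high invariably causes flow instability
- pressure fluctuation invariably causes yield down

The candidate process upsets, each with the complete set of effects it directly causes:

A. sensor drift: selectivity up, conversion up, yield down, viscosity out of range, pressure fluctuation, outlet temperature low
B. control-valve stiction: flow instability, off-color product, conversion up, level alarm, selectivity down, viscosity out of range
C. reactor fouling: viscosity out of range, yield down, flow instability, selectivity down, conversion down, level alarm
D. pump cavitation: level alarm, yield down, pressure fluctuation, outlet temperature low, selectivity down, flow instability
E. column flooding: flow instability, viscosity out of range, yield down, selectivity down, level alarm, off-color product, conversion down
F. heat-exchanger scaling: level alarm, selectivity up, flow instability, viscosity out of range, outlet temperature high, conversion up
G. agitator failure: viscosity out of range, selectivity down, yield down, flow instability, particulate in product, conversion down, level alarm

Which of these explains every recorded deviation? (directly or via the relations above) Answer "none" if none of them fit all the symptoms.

For each candidate, compare predicted effects to what was observed:
(A) sensor drift — selectivity down -; conversion down -; viscosity out of range +; particulate in product -; yield down +; flow instability -; off-color product -
(B) control-valve stiction — fails on conversion down, particulate in product, yield down (predicts conversion up, not conversion down)
(C) reactor fouling — selectivity down +; conversion down +; viscosity out of range +; particulate in product -; yield down +; flow instability +; off-color product -
(D) pump cavitation — selectivity down +; conversion down -; viscosity out of range -; particulate in product -; yield down +; flow instability +; off-color product -
(E) column flooding — does not account for particulate in product
(F) heat-exchanger scaling — selectivity down -; conversion down -; viscosity out of range +; particulate in product -; yield down -; flow instability +; off-color product -
(G) agitator failure — does not account for off-color product
No candidate is consistent with all observations.

none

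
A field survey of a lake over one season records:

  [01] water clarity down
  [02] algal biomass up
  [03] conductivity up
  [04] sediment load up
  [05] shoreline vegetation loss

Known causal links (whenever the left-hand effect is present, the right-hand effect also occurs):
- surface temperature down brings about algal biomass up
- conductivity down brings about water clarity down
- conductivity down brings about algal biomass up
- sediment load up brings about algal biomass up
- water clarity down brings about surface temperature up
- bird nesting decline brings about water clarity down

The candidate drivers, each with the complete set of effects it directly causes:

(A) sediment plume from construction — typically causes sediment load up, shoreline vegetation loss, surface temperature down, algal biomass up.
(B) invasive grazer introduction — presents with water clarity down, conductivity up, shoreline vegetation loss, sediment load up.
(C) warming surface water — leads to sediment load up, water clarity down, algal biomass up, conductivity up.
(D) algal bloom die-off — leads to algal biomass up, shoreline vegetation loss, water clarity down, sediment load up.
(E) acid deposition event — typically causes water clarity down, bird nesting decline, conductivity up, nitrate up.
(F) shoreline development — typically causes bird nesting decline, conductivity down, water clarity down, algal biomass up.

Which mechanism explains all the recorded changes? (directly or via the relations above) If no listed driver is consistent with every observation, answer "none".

Checking each candidate against the observations:
(A) sediment plume from construction — does not account for water clarity down, conductivity up
(B) invasive grazer introduction — accounts for every observation (algal biomass up by sediment load up → algal biomass up)
(C) warming surface water — does not account for shoreline vegetation loss
(D) algal bloom die-off — does not account for conductivity up
(E) acid deposition event — water clarity down +; algal biomass up -; conductivity up +; sediment load up -; shoreline vegetation loss -
(F) shoreline development — water clarity down +; algal biomass up +; conductivity up -; sediment load up -; shoreline vegetation loss -
Only (B) is consistent with every observation.

B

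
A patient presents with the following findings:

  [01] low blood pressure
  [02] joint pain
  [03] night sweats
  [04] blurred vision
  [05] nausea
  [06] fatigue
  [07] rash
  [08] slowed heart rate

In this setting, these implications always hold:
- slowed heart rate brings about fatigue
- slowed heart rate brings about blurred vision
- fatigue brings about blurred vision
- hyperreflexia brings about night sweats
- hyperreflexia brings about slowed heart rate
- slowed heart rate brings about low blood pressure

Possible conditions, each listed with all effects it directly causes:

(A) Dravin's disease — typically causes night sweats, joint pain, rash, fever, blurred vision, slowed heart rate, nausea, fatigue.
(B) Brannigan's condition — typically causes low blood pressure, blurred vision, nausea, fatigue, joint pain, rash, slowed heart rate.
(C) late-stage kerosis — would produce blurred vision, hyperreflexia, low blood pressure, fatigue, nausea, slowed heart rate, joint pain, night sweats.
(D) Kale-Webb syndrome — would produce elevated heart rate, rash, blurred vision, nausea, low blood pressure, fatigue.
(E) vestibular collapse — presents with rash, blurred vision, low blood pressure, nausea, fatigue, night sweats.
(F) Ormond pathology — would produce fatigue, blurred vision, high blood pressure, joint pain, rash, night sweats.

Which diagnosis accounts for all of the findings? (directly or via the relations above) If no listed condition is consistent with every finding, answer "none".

Per-candidate check:
(A) Dravin's disease — low blood pressure + (by slowed heart rate → low blood pressure); joint pain +; night sweats +; blurred vision +; nausea +; fatigue +; rash +; slowed heart rate +
(B) Brannigan's condition — low blood pressure +; joint pain +; night sweats -; blurred vision +; nausea +; fatigue +; rash +; slowed heart rate +
(C) late-stage kerosis — low blood pressure +; joint pain +; night sweats +; blurred vision +; nausea +; fatigue +; rash -; slowed heart rate +
(D) Kale-Webb syndrome — fails on joint pain, night sweats, slowed heart rate (predicts elevated heart rate, not slowed heart rate)
(E) vestibular collapse — low blood pressure +; joint pain -; night sweats +; blurred vision +; nausea +; fatigue +; rash +; slowed heart rate -
(F) Ormond pathology — low blood pressure -; joint pain +; night sweats +; blurred vision +; nausea -; fatigue +; rash +; slowed heart rate -
Only (A) is consistent with every observation.

A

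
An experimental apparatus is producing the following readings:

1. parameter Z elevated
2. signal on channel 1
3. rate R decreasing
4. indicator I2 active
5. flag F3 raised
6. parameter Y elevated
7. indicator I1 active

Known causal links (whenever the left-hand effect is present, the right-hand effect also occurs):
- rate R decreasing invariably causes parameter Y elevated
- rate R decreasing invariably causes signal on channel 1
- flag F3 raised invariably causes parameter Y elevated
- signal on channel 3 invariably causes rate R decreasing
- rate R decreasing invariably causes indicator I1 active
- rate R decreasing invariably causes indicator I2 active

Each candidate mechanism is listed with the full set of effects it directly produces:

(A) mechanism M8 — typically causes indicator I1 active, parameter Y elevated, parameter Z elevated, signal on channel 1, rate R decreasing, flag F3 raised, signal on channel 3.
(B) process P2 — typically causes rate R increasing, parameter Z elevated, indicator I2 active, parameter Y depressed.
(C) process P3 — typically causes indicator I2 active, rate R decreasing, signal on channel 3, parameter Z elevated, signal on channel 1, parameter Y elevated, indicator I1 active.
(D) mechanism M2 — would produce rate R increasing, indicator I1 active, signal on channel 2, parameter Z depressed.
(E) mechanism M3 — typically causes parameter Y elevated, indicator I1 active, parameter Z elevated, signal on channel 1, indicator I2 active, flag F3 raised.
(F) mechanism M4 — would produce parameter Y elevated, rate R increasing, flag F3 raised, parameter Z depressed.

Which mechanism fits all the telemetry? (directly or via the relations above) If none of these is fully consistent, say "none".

A

Checking each candidate against the observations:
(A) mechanism M8 — parameter Z elevated match; signal on channel 1 match; rate R decreasing match; indicator I2 active match (via rate R decreasing → indicator I2 active); flag F3 raised match; parameter Y elevated match; indicator I1 active match
(B) process P2 — parameter Z elevated match; signal on channel 1 miss; rate R decreasing miss; indicator I2 active match; flag F3 raised miss; parameter Y elevated miss; indicator I1 active miss
(C) process P3 — parameter Z elevated match; signal on channel 1 match; rate R decreasing match; indicator I2 active match; flag F3 raised miss; parameter Y elevated match; indicator I1 active match
(D) mechanism M2 — parameter Z elevated miss; signal on channel 1 miss; rate R decreasing miss; indicator I2 active miss; flag F3 raised miss; parameter Y elevated miss; indicator I1 active match
(E) mechanism M3 — does not account for rate R decreasing
(F) mechanism M4 — parameter Z elevated miss; signal on channel 1 miss; rate R decreasing miss; indicator I2 active miss; flag F3 raised match; parameter Y elevated match; indicator I1 active miss
Only (A) is consistent with every observation.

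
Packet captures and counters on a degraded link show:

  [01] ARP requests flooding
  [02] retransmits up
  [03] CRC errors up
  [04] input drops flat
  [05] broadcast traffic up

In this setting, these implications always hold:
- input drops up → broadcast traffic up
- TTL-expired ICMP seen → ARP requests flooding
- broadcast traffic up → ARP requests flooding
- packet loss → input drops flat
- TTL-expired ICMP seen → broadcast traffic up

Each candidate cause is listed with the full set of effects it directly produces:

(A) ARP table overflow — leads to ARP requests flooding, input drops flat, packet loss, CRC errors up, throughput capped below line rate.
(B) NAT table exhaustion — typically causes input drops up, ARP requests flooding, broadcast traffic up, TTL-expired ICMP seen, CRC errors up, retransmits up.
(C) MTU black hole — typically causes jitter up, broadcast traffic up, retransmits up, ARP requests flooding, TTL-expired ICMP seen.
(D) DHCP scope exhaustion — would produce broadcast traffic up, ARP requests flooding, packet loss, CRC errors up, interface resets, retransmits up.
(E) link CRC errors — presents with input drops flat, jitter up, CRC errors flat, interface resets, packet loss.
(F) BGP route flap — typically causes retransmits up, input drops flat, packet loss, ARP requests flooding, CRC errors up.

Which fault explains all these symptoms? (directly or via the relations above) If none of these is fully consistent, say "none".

Testing each hypothesis:
(A) ARP table overflow — does not account for retransmits up, broadcast traffic up
(B) NAT table exhaustion — fails on input drops flat (predicts input drops up, not input drops flat)
(C) MTU black hole — ARP requests flooding +; retransmits up +; CRC errors up -; input drops flat -; broadcast traffic up +
(D) DHCP scope exhaustion — ARP requests flooding +; retransmits up +; CRC errors up +; input drops flat + (by packet loss → input drops flat); broadcast traffic up +
(E) link CRC errors — ARP requests flooding -; retransmits up -; CRC errors up -; input drops flat +; broadcast traffic up -
(F) BGP route flap — ARP requests flooding +; retransmits up +; CRC errors up +; input drops flat +; broadcast traffic up -
Only (D) is consistent with every observation.

D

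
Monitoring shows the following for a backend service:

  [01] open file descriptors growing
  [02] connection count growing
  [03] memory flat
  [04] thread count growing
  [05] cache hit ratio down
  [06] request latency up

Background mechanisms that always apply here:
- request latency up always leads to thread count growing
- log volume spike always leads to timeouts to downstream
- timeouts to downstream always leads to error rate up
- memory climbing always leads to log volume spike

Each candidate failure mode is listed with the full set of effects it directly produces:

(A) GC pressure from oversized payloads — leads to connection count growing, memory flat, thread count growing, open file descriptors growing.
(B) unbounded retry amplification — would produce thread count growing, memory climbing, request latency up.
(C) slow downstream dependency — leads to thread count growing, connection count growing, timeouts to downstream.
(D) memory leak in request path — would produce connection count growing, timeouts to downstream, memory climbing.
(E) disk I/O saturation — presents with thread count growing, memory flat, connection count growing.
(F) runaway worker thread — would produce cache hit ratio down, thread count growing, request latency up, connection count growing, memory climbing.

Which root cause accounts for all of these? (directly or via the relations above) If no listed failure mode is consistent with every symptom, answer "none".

none

Checking each candidate against the observations:
(A) GC pressure from oversized payloads — open file descriptors growing yes; connection count growing yes; memory flat yes; thread count growing yes; cache hit ratio down NO; request latency up NO
(B) unbounded retry amplification — open file descriptors growing NO; connection count growing NO; memory flat NO; thread count growing yes; cache hit ratio down NO; request latency up yes
(C) slow downstream dependency — open file descriptors growing NO; connection count growing yes; memory flat NO; thread count growing yes; cache hit ratio down NO; request latency up NO
(D) memory leak in request path — open file descriptors growing NO; connection count growing yes; memory flat NO; thread count growing NO; cache hit ratio down NO; request latency up NO
(E) disk I/O saturation — does not account for open file descriptors growing, cache hit ratio down, request latency up
(F) runaway worker thread — fails on open file descriptors growing, memory flat (predicts memory climbing, not memory flat)
Every candidate fails on at least one observation.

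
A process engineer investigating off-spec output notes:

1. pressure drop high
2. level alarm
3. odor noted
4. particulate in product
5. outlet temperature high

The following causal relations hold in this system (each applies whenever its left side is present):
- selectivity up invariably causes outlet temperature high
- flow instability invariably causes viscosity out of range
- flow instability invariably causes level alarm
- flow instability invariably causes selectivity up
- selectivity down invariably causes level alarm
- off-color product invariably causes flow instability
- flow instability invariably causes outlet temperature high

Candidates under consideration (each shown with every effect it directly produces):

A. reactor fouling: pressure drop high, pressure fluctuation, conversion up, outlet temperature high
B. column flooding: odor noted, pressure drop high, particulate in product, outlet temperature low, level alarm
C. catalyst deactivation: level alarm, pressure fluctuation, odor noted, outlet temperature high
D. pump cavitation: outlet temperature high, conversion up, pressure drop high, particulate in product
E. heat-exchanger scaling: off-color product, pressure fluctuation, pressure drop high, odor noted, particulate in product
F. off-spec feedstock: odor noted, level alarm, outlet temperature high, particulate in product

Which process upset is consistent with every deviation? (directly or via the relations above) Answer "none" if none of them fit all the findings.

E

Testing each hypothesis:
(A) reactor fouling — does not account for level alarm, odor noted, particulate in product
(B) column flooding — fails on outlet temperature high (predicts outlet temperature low, not outlet temperature high)
(C) catalyst deactivation — pressure drop high -; level alarm +; odor noted +; particulate in product -; outlet temperature high +
(D) pump cavitation — does not account for level alarm, odor noted
(E) heat-exchanger scaling — accounts for every observation (level alarm by off-color product → flow instability → level alarm)
(F) off-spec feedstock — pressure drop high -; level alarm +; odor noted +; particulate in product +; outlet temperature high +
Only (E) is consistent with every observation.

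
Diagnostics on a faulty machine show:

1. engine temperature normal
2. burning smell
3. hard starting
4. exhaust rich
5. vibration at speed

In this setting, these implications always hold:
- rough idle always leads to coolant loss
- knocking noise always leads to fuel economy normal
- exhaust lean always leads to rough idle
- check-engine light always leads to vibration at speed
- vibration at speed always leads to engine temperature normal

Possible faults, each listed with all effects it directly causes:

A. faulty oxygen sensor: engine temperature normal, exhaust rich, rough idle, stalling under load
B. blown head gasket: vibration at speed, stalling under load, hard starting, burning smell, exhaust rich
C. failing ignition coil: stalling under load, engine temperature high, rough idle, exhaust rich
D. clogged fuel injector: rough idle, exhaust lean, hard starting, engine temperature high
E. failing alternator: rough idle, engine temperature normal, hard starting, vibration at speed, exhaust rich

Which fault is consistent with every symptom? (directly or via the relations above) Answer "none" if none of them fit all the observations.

B

Testing each hypothesis:
(A) faulty oxygen sensor — engine temperature normal yes; burning smell NO; hard starting NO; exhaust rich yes; vibration at speed NO
(B) blown head gasket — engine temperature normal yes (by vibration at speed → engine temperature normal); burning smell yes; hard starting yes; exhaust rich yes; vibration at speed yes
(C) failing ignition coil — engine temperature normal NO; burning smell NO; hard starting NO; exhaust rich yes; vibration at speed NO
(D) clogged fuel injector — engine temperature normal NO; burning smell NO; hard starting yes; exhaust rich NO; vibration at speed NO
(E) failing alternator — engine temperature normal yes; burning smell NO; hard starting yes; exhaust rich yes; vibration at speed yes
Only (B) is consistent with every observation.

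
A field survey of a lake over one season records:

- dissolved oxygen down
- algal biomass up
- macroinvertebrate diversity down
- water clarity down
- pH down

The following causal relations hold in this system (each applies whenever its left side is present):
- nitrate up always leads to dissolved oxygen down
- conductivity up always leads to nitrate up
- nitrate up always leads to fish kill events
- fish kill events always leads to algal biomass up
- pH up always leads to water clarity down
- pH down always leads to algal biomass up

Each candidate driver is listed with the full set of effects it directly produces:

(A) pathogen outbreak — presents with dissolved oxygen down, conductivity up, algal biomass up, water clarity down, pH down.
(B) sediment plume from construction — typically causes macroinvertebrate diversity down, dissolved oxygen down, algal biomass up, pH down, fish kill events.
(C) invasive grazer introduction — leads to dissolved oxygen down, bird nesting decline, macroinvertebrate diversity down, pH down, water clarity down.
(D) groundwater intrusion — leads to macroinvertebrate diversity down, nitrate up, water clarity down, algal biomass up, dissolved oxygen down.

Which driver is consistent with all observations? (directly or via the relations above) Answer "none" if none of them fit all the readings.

C

Per-candidate check:
(A) pathogen outbreak — dissolved oxygen down match; algal biomass up match; macroinvertebrate diversity down miss; water clarity down match; pH down match
(B) sediment plume from construction — does not account for water clarity down
(C) invasive grazer introduction — dissolved oxygen down match; algal biomass up match (by pH down → algal biomass up); macroinvertebrate diversity down match; water clarity down match; pH down match
(D) groundwater intrusion — dissolved oxygen down match; algal biomass up match; macroinvertebrate diversity down match; water clarity down match; pH down miss
(C) alone accounts for all the evidence.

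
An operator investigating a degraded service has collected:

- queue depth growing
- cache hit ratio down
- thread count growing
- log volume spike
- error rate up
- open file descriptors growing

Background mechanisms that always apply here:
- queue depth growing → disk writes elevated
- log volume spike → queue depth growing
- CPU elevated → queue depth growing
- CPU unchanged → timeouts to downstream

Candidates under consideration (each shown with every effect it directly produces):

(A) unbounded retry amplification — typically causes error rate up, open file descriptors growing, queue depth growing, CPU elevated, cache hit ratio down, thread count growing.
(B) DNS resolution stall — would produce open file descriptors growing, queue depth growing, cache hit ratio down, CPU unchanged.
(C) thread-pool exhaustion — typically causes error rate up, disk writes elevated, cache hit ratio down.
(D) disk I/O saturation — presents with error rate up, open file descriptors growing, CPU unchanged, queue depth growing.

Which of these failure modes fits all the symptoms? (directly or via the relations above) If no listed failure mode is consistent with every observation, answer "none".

Testing each hypothesis:
(A) unbounded retry amplification — queue depth growing ✓; cache hit ratio down ✓; thread count growing ✓; log volume spike ✗; error rate up ✓; open file descriptors growing ✓
(B) DNS resolution stall — does not account for thread count growing, log volume spike, error rate up
(C) thread-pool exhaustion — queue depth growing ✗; cache hit ratio down ✓; thread count growing ✗; log volume spike ✗; error rate up ✓; open file descriptors growing ✗
(D) disk I/O saturation — queue depth growing ✓; cache hit ratio down ✗; thread count growing ✗; log volume spike ✗; error rate up ✓; open file descriptors growing ✓
None of the listed candidates fits everything.

none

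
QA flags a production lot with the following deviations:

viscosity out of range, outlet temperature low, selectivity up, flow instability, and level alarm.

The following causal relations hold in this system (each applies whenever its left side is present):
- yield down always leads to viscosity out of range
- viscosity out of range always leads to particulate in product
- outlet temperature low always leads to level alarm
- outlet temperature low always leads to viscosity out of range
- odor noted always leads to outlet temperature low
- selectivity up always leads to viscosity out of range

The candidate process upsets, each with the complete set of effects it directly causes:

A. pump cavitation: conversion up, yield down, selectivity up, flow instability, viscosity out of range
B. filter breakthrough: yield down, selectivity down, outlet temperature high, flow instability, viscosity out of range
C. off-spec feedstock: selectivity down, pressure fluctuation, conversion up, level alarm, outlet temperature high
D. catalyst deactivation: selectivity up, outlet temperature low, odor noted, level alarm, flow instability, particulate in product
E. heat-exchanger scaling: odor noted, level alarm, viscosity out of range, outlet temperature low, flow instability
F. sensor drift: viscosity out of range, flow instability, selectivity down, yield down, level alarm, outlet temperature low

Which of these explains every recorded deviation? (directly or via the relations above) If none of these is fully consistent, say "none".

D

Testing each hypothesis:
(A) pump cavitation — viscosity out of range ✓; outlet temperature low ✗; selectivity up ✓; flow instability ✓; level alarm ✗
(B) filter breakthrough — fails on outlet temperature low, selectivity up, level alarm (predicts outlet temperature high, not outlet temperature low; predicts selectivity down, not selectivity up)
(C) off-spec feedstock — viscosity out of range ✗; outlet temperature low ✗; selectivity up ✗; flow instability ✗; level alarm ✓
(D) catalyst deactivation — viscosity out of range ✓ (by selectivity up → viscosity out of range); outlet temperature low ✓; selectivity up ✓; flow instability ✓; level alarm ✓
(E) heat-exchanger scaling — does not account for selectivity up
(F) sensor drift — viscosity out of range ✓; outlet temperature low ✓; selectivity up ✗; flow instability ✓; level alarm ✓
(D) is the only candidate with no mismatches.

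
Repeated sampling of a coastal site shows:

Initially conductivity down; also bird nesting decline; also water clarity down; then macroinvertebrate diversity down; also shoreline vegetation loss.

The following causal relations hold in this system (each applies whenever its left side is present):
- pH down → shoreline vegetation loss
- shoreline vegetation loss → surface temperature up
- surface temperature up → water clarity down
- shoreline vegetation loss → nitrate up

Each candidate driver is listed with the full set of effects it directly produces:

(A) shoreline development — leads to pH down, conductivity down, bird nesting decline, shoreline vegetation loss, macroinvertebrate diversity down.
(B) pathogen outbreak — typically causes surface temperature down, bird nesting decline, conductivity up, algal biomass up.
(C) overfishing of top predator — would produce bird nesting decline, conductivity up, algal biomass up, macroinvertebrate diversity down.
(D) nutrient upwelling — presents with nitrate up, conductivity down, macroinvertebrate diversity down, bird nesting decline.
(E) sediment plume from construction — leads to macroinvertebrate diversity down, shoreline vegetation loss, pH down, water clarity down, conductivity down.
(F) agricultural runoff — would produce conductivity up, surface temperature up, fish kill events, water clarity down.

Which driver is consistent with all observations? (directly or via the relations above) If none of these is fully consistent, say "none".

Checking each candidate against the observations:
(A) shoreline development — accounts for every observation (water clarity down by shoreline vegetation loss → surface temperature up → water clarity down)
(B) pathogen outbreak — conductivity down miss; bird nesting decline match; water clarity down miss; macroinvertebrate diversity down miss; shoreline vegetation loss miss
(C) overfishing of top predator — conductivity down miss; bird nesting decline match; water clarity down miss; macroinvertebrate diversity down match; shoreline vegetation loss miss
(D) nutrient upwelling — conductivity down match; bird nesting decline match; water clarity down miss; macroinvertebrate diversity down match; shoreline vegetation loss miss
(E) sediment plume from construction — conductivity down match; bird nesting decline miss; water clarity down match; macroinvertebrate diversity down match; shoreline vegetation loss match
(F) agricultural runoff — fails on conductivity down, bird nesting decline, macroinvertebrate diversity down, shoreline vegetation loss (predicts conductivity up, not conductivity down)
(A) alone accounts for all the evidence.

A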